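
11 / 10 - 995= -9939 / 10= -993.90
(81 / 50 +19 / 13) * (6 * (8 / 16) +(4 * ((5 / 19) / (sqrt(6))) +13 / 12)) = 2003 * sqrt(6) / 3705 +98147 / 7800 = 13.91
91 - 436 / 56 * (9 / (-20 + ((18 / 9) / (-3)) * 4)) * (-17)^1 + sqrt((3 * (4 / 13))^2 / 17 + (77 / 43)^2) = sqrt(294104641) / 9503 + 2153 / 56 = 40.25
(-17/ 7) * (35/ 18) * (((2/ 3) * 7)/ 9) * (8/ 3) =-4760/ 729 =-6.53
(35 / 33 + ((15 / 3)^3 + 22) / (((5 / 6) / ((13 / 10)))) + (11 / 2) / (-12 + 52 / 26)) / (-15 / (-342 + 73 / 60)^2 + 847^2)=0.00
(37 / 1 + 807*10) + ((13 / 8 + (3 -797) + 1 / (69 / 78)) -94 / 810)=545161447 / 74520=7315.64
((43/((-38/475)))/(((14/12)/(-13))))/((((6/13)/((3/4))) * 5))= 109005/56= 1946.52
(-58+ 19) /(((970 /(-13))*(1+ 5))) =169 /1940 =0.09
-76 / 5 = -15.20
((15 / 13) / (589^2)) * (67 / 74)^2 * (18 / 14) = 606015 / 172876285036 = 0.00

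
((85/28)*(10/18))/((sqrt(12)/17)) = 7225*sqrt(3)/1512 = 8.28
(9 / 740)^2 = 81 / 547600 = 0.00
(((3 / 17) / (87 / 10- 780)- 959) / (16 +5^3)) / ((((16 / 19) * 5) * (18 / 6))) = -0.54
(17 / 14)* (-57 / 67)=-969 / 938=-1.03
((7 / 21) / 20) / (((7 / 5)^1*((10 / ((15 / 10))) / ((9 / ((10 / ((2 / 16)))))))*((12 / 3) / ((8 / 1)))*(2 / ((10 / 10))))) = 9 / 44800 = 0.00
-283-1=-284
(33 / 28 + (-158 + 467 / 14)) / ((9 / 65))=-224705 / 252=-891.69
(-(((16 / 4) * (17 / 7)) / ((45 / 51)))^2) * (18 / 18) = -1336336 / 11025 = -121.21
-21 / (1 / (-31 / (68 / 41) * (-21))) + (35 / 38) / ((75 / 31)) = -159738257 / 19380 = -8242.43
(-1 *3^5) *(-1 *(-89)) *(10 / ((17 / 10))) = -127217.65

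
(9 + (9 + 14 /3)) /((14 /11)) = 374 /21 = 17.81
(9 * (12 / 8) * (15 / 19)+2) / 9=481 / 342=1.41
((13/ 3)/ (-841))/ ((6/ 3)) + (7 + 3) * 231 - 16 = 11575511/ 5046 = 2294.00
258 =258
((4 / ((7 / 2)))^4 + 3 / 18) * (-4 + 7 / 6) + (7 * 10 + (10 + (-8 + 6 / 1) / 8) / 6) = 11464739 / 172872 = 66.32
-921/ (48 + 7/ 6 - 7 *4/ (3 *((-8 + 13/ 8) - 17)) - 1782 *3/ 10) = 5166810/ 2721041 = 1.90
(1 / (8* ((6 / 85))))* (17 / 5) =289 / 48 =6.02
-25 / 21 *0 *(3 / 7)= 0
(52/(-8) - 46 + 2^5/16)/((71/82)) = -4141/71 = -58.32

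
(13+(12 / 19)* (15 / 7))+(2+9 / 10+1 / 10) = 2308 / 133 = 17.35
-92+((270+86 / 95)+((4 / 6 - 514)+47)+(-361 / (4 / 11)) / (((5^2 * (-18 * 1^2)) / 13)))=-8849203 / 34200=-258.75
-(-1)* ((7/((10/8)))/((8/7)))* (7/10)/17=343/1700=0.20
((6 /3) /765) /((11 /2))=4 /8415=0.00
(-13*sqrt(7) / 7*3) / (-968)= 0.02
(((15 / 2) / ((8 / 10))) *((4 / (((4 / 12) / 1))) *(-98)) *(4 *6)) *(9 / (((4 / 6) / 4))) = -14288400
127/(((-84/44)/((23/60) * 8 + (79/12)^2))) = -46677961/15120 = -3087.17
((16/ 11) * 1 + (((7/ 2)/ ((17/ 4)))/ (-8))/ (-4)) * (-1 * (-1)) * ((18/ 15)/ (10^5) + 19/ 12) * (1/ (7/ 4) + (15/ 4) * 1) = 10.13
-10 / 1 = -10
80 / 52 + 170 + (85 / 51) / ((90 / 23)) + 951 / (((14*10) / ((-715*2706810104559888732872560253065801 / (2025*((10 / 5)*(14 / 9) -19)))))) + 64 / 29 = 415913359867518526170257318507715475433 / 1017900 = 408599430069278442057429300000000.00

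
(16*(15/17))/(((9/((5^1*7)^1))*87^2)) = 2800/386019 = 0.01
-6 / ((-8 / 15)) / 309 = 15 / 412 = 0.04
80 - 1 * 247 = -167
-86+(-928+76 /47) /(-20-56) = -65913 /893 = -73.81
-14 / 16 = -7 / 8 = -0.88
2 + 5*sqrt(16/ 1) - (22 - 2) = 2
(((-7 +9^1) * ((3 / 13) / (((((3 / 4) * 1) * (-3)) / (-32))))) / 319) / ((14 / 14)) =256 / 12441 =0.02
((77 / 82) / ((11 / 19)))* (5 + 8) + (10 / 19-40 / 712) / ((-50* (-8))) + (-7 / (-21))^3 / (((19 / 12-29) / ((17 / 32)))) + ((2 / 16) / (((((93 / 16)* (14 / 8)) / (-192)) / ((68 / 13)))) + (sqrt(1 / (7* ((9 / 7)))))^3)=174354415689481 / 19855560881520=8.78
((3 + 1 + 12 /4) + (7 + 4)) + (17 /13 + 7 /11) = 2852 /143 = 19.94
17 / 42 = 0.40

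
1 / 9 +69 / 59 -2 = -382 / 531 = -0.72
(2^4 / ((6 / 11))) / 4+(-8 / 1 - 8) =-26 / 3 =-8.67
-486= -486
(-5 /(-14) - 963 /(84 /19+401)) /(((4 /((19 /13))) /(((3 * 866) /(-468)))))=1790548961 /437407152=4.09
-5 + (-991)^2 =982076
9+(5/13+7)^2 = 10737/169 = 63.53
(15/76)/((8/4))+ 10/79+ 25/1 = 302905/12008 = 25.23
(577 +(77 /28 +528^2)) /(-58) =-1117455 /232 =-4816.62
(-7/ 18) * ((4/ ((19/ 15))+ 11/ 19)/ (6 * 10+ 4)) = -497/ 21888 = -0.02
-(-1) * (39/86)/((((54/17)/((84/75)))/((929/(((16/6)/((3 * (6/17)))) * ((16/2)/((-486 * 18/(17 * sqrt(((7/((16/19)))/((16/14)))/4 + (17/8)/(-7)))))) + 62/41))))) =9161606138094774 * sqrt(76006)/806053202121702625 + 79259656507110306864/806053202121702625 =101.5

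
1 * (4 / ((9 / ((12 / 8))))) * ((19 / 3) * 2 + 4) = 11.11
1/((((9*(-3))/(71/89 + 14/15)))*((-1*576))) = 2311/20761920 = 0.00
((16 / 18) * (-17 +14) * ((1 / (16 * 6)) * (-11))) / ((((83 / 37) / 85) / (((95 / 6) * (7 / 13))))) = 23005675 / 233064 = 98.71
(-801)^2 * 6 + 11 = 3849617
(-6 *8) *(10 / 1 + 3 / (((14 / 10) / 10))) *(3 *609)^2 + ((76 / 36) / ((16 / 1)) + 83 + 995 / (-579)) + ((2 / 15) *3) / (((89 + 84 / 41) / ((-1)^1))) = -2612105786356824949 / 518737680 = -5035504238.59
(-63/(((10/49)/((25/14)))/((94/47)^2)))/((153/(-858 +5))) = 208985/17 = 12293.24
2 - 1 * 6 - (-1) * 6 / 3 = -2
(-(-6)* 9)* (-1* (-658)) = 35532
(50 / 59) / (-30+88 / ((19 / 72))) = 475 / 170097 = 0.00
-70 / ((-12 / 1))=35 / 6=5.83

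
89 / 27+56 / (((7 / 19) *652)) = 15533 / 4401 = 3.53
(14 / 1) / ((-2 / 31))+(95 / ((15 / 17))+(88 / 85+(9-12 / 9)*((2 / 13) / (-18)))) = -3233027 / 29835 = -108.36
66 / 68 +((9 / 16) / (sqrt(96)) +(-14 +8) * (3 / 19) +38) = 3 * sqrt(6) / 128 +24563 / 646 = 38.08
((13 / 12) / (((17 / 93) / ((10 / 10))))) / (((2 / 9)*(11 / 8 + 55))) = 3627 / 7667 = 0.47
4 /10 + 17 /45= 7 /9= 0.78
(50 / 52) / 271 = 25 / 7046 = 0.00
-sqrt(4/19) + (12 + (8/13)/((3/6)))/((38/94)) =8084/247 -2 *sqrt(19)/19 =32.27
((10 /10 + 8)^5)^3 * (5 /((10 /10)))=1029455660473245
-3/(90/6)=-1/5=-0.20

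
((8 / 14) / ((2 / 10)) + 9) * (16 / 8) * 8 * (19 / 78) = 12616 / 273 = 46.21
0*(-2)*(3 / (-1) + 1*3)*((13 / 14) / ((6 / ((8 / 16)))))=0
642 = 642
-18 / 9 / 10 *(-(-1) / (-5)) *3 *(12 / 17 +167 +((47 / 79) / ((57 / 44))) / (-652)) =83703754 / 4159271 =20.12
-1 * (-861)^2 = -741321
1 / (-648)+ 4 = 2591 / 648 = 4.00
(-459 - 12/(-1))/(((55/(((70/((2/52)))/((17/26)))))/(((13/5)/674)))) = -27497652/315095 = -87.27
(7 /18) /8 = 7 /144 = 0.05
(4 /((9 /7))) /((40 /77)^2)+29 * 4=459103 /3600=127.53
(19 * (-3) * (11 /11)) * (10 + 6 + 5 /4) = -3933 /4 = -983.25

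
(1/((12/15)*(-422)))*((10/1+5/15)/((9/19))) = -2945/45576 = -0.06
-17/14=-1.21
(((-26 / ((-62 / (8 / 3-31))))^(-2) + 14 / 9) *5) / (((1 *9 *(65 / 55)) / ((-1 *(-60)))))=755576404 / 17143191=44.07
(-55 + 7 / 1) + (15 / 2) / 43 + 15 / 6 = -45.33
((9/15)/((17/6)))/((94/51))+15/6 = 1229/470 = 2.61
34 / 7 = 4.86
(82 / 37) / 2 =41 / 37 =1.11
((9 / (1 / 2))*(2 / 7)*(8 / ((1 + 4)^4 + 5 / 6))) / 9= 192 / 26285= 0.01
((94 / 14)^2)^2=4879681 / 2401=2032.35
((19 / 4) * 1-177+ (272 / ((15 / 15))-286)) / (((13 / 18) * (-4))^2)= -22.32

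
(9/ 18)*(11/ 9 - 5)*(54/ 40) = -51/ 20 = -2.55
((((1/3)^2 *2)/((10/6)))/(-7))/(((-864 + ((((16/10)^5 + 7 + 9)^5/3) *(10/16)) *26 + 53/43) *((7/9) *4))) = -4613399505615234375/53196724250541206866407107294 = -0.00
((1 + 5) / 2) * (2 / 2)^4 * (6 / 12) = 3 / 2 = 1.50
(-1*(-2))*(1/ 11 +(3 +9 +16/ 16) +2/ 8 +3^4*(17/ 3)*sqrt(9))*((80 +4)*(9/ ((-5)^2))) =924966/ 11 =84087.82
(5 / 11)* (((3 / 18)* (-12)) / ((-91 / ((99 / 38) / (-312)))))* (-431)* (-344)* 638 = -7890.77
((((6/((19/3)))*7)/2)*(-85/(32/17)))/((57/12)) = -31.52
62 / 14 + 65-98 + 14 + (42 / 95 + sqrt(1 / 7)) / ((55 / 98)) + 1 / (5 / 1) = -496823 / 36575 + 14 * sqrt(7) / 55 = -12.91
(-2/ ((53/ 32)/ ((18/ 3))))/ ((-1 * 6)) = 64/ 53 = 1.21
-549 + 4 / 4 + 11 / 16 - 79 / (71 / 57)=-693795 / 1136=-610.74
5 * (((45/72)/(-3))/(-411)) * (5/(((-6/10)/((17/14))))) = -10625/414288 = -0.03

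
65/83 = 0.78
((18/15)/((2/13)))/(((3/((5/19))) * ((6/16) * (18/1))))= 52/513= 0.10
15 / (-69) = -5 / 23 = -0.22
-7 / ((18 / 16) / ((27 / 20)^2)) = -567 / 50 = -11.34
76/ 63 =1.21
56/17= 3.29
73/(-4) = -18.25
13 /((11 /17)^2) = 3757 /121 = 31.05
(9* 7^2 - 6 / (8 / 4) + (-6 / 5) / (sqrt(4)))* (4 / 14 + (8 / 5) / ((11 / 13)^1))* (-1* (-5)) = 1832706 / 385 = 4760.28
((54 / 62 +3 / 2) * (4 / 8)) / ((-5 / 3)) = -441 / 620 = -0.71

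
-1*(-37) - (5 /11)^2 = 4452 /121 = 36.79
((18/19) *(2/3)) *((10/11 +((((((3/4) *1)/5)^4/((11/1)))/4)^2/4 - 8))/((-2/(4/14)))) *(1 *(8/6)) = 1405747199993439/1647923200000000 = 0.85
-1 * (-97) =97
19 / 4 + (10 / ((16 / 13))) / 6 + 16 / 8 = 389 / 48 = 8.10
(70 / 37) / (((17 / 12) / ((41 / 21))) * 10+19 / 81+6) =92988 / 663077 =0.14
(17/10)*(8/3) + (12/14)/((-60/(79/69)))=21817/4830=4.52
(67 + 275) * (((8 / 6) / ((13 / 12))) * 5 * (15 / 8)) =3946.15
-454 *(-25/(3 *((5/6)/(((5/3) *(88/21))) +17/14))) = 13983200/4929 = 2836.92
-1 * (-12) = 12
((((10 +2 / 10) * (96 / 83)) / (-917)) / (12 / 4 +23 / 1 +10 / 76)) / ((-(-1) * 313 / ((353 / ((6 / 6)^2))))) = -21891648 / 39426639665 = -0.00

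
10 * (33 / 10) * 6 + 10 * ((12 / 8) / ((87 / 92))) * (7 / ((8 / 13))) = 21949 / 58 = 378.43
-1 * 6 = -6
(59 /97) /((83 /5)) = 295 /8051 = 0.04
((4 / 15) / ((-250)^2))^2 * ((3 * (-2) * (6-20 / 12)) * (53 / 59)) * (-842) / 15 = 1160276 / 48614501953125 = 0.00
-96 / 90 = -16 / 15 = -1.07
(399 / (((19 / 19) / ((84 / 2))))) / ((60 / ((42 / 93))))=126.14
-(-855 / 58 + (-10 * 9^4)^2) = -249670980945 / 58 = -4304672085.26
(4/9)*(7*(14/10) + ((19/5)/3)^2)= 10264/2025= 5.07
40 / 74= 20 / 37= 0.54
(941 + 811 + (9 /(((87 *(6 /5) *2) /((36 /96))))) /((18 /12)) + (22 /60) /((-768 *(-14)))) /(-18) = -16388729599 /168376320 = -97.33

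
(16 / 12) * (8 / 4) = 8 / 3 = 2.67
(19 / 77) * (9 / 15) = 57 / 385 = 0.15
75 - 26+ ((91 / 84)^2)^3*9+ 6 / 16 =21208249 / 331776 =63.92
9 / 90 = 1 / 10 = 0.10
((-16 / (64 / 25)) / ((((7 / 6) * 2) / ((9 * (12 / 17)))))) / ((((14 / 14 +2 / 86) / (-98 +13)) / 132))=1306125 / 7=186589.29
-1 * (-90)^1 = 90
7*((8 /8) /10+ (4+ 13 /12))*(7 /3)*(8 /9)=30478 /405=75.25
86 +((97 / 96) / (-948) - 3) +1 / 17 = 83.06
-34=-34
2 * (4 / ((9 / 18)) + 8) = 32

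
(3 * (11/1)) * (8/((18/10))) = 440/3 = 146.67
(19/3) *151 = 2869/3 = 956.33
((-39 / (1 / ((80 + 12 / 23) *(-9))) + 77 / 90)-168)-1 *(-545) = 59286841 / 2070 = 28640.99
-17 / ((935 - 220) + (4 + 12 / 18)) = -3 / 127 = -0.02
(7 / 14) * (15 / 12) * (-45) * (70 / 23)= -7875 / 92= -85.60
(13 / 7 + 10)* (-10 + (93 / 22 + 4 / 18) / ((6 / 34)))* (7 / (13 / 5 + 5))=166.15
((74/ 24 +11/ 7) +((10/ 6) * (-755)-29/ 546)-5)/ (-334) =1374535/ 364728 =3.77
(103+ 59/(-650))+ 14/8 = 136057/1300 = 104.66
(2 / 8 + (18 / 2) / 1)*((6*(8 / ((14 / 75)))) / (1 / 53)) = 882450 / 7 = 126064.29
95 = 95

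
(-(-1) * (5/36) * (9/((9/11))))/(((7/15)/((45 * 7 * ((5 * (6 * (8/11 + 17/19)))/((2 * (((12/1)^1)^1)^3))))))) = 70625/4864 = 14.52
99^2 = 9801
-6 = -6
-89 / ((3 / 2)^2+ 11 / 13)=-4628 / 161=-28.75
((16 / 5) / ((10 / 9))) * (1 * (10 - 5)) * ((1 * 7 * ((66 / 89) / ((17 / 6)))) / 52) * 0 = 0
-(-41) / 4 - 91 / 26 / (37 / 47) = 859 / 148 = 5.80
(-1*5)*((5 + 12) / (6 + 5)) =-85 / 11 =-7.73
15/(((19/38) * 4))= 15/2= 7.50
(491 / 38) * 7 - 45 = 1727 / 38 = 45.45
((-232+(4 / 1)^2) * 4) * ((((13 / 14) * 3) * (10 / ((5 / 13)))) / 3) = -146016 / 7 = -20859.43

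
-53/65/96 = -53/6240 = -0.01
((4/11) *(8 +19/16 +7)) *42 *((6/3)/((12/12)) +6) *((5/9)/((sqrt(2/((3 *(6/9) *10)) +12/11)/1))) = 36260 *sqrt(14410)/4323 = 1006.87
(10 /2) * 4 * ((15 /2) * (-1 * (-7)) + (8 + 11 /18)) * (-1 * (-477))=583000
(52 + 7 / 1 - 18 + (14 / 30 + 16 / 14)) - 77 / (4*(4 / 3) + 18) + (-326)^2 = 4465243 / 42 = 106315.31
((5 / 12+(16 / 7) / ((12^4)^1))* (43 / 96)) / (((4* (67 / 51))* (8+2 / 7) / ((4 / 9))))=2763911 / 1450441728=0.00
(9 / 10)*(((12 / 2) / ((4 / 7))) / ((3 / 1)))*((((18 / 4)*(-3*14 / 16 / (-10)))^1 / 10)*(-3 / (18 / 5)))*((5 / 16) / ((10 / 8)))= -3969 / 51200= -0.08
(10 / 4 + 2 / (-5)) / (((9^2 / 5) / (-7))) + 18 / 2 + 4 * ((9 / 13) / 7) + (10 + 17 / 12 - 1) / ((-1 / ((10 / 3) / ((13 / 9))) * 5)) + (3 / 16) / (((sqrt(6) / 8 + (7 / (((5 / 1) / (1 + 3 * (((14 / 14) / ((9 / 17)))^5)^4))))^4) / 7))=3.68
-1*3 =-3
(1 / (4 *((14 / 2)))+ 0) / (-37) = -1 / 1036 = -0.00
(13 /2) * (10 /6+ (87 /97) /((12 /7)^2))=119353 /9312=12.82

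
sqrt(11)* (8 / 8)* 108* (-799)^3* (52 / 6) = -477437125464* sqrt(11) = -1583479806149.92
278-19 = 259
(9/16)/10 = 9/160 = 0.06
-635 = -635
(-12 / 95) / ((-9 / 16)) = 64 / 285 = 0.22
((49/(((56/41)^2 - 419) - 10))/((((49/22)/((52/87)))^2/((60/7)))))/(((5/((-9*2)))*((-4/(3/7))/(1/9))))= -4399970432/1449841288133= -0.00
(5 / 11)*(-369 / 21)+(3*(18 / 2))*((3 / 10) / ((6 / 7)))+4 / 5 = 697 / 308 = 2.26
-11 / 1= -11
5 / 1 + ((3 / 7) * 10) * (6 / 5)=10.14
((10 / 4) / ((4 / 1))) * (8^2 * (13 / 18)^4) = 142805 / 13122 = 10.88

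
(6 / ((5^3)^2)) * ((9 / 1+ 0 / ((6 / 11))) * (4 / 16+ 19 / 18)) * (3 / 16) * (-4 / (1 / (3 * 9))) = -11421 / 125000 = -0.09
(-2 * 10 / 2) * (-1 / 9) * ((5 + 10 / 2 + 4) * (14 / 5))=392 / 9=43.56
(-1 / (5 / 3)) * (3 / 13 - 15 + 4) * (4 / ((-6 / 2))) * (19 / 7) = -304 / 13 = -23.38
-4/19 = -0.21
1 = 1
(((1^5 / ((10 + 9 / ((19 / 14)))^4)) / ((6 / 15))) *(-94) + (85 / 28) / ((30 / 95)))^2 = 92.35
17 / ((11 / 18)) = 306 / 11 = 27.82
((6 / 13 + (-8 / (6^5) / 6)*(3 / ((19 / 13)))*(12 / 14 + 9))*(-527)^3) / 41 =-1635230.67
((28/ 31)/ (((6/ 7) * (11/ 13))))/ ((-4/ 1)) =-637/ 2046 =-0.31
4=4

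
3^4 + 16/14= 575/7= 82.14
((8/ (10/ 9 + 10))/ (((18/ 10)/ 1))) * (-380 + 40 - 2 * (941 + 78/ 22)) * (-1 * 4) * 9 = 353088/ 11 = 32098.91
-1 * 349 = -349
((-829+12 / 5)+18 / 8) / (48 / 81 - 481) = 1.72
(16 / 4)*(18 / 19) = 3.79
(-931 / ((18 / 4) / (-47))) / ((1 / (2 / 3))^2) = 350056 / 81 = 4321.68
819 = 819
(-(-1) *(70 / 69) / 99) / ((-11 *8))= -0.00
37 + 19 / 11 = 426 / 11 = 38.73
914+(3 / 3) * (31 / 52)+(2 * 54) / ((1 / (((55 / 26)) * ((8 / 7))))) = 427953 / 364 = 1175.70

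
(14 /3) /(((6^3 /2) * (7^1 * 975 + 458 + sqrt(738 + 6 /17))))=866677 /146075879682 - 7 * sqrt(53346) /73037939841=0.00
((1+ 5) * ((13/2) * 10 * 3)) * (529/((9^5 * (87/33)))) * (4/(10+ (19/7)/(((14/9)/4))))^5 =8218617369655/2849124074913792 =0.00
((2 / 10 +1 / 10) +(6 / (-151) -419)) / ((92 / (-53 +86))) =-150.20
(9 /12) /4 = 3 /16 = 0.19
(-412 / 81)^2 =169744 / 6561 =25.87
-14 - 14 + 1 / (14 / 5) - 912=-939.64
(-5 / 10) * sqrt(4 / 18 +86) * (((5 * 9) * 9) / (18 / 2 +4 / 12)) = -405 * sqrt(194) / 28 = -201.46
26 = 26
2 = 2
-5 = -5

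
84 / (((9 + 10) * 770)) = 6 / 1045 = 0.01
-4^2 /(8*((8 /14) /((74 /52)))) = -259 /52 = -4.98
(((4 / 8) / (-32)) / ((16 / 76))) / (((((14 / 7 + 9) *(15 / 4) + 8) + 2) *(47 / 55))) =-209 / 123328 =-0.00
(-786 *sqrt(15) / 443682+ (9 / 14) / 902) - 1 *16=-202039 / 12628 - 131 *sqrt(15) / 73947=-16.01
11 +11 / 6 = 77 / 6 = 12.83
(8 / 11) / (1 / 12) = 96 / 11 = 8.73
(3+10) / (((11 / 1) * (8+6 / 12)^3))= 104 / 54043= 0.00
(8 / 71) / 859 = 8 / 60989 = 0.00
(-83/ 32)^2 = 6889/ 1024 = 6.73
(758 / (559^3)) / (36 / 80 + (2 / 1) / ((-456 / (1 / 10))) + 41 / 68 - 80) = -5876016 / 106902424624879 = -0.00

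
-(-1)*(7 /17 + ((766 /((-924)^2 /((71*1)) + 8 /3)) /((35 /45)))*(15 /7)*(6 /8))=2319132071 /4268118736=0.54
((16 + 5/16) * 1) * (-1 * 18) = -2349/8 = -293.62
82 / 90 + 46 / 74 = 2552 / 1665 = 1.53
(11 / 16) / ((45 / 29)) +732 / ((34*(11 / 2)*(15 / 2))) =25985 / 26928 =0.96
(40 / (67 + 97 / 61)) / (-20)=-61 / 2092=-0.03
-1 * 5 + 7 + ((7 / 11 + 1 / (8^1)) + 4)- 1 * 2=419 / 88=4.76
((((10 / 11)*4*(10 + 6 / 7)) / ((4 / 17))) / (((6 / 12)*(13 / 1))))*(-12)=-310080 / 1001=-309.77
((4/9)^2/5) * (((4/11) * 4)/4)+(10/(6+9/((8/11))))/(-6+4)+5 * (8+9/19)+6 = 199544089/4147605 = 48.11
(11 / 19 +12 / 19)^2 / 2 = 529 / 722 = 0.73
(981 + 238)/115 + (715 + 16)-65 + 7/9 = 30482/45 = 677.38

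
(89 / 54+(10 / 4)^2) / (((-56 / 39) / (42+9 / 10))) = -1585727 / 6720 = -235.97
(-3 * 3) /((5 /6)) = -54 /5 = -10.80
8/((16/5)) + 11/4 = 21/4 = 5.25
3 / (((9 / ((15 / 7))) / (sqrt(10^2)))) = 50 / 7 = 7.14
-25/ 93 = -0.27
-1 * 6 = -6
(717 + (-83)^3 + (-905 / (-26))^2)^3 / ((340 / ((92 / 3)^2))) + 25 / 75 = -6048207394322738582629101131 / 11816028432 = -511864661559468612.37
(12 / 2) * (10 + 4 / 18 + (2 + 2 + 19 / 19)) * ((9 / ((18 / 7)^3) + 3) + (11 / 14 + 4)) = 5167229 / 6804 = 759.44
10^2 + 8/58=2904/29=100.14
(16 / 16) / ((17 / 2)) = 2 / 17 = 0.12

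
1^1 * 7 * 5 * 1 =35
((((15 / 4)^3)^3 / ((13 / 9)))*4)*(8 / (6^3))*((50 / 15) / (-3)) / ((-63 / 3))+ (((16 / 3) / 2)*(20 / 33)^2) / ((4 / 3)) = 2586633557275 / 3247276032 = 796.55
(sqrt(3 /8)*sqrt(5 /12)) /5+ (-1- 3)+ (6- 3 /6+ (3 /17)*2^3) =sqrt(10) /40+ 99 /34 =2.99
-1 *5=-5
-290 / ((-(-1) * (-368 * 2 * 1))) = 145 / 368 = 0.39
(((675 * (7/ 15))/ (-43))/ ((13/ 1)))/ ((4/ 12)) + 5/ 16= -12325/ 8944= -1.38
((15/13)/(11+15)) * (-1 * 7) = -105/338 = -0.31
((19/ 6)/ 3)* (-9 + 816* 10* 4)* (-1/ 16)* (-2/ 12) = 206663/ 576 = 358.79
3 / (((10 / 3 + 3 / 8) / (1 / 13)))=72 / 1157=0.06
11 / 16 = 0.69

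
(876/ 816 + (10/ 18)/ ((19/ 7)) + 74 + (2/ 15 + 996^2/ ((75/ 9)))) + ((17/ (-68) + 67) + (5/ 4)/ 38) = 69293644133/ 581400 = 119184.11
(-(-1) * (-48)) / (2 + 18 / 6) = -48 / 5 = -9.60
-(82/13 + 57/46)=-4513/598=-7.55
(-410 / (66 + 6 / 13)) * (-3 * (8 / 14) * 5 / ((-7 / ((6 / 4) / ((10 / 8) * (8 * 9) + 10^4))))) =-2665 / 2373168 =-0.00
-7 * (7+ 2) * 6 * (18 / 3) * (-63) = 142884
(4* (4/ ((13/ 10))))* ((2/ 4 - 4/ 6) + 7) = 84.10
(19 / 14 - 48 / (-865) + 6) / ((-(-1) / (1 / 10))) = 89767 / 121100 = 0.74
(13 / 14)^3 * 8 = 2197 / 343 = 6.41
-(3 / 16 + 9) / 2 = -147 / 32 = -4.59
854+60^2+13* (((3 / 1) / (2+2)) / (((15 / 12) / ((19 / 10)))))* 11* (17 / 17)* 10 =30421 / 5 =6084.20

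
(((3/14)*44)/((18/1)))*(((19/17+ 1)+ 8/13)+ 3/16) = 113597/74256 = 1.53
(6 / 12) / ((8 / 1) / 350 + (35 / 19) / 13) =43225 / 14226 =3.04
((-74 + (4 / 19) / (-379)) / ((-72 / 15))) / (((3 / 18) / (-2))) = -1332195 / 7201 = -185.00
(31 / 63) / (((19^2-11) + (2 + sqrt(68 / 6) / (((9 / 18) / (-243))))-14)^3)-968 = -128289394571122488949285 / 132530366292470889624-210618495*sqrt(102) / 14725596254718987736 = -968.00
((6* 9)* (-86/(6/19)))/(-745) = 14706/745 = 19.74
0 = 0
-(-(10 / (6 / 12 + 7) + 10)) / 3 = 34 / 9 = 3.78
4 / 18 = 2 / 9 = 0.22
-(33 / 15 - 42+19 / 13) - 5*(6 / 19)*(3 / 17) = 799066 / 20995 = 38.06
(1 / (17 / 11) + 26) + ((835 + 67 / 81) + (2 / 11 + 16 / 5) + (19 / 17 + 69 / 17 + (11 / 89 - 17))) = 5757366613 / 6740415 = 854.16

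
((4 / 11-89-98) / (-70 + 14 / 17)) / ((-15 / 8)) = -34901 / 24255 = -1.44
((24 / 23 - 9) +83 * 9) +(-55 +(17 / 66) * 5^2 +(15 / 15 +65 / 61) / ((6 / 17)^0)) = 64128601 / 92598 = 692.55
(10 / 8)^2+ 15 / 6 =65 / 16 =4.06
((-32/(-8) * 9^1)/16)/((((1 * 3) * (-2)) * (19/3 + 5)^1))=-0.03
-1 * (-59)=59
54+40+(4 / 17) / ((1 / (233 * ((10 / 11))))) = 26898 / 187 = 143.84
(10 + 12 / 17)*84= 15288 / 17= 899.29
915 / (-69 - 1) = -183 / 14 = -13.07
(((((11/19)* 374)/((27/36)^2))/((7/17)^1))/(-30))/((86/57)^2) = -2657644/194145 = -13.69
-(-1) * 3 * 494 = 1482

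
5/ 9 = 0.56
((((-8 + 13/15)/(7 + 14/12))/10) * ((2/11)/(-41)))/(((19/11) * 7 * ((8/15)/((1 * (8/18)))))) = 107/4007955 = 0.00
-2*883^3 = -1376930774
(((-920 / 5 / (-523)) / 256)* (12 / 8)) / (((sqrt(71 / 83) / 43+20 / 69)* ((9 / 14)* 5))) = 568288301 / 255428049496-10986801* sqrt(5893) / 5108560989920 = 0.00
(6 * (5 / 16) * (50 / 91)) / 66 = 125 / 8008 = 0.02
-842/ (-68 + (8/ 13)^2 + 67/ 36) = 5122728/ 400085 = 12.80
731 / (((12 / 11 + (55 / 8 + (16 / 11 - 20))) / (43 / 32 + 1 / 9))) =-3369179 / 33516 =-100.52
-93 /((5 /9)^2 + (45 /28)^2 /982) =-5799566304 /19411225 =-298.77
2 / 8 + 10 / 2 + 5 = 41 / 4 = 10.25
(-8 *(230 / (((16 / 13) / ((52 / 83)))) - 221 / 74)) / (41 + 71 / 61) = -42745872 / 1974653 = -21.65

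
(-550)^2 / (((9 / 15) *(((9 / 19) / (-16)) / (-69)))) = 1175044444.44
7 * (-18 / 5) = -126 / 5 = -25.20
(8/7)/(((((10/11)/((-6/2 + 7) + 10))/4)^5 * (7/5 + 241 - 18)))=143986855936/31875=4517234.70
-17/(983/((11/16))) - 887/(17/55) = -767293659/267376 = -2869.72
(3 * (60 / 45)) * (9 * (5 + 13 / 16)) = 837 / 4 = 209.25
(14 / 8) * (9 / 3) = 21 / 4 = 5.25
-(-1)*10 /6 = 1.67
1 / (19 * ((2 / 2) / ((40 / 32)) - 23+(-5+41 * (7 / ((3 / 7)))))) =15 / 183103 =0.00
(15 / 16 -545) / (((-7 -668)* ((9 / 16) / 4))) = 6964 / 1215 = 5.73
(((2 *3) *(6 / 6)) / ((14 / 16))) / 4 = 12 / 7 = 1.71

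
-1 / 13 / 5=-1 / 65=-0.02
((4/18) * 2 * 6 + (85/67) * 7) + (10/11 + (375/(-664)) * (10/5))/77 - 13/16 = 346622029/32298288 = 10.73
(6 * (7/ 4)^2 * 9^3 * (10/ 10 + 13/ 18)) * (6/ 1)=1107351/ 8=138418.88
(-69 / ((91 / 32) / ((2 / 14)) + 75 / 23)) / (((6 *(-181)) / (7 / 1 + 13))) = 169280 / 3086231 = 0.05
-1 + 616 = 615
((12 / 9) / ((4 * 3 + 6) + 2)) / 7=1 / 105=0.01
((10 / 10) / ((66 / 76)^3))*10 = 548720 / 35937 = 15.27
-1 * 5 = -5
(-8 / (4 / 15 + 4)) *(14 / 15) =-7 / 4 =-1.75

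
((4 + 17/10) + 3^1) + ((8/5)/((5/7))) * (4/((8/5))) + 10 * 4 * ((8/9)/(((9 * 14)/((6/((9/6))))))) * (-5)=49081/5670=8.66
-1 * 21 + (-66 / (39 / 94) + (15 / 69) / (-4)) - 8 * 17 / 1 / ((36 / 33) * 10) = -3455207 / 17940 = -192.60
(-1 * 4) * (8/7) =-32/7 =-4.57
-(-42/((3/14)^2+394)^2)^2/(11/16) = -41652670316544/391385114250120006731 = -0.00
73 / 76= 0.96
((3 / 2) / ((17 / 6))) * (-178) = -1602 / 17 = -94.24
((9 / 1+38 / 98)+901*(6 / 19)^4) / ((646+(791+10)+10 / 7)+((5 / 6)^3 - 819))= 25307589024 / 868980037037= 0.03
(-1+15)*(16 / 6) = 112 / 3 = 37.33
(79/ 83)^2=6241/ 6889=0.91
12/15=4/5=0.80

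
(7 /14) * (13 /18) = 13 /36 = 0.36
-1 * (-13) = 13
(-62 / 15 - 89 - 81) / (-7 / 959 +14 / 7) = -357844 / 4095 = -87.39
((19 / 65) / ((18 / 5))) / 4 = 19 / 936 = 0.02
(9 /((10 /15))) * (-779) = -21033 /2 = -10516.50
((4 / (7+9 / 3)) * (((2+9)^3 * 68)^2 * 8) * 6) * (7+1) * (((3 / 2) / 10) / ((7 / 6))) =28310508509184 / 175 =161774334338.19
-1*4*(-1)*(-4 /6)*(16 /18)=-64 /27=-2.37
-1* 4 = -4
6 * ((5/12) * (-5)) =-25/2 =-12.50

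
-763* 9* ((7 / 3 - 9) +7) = -2289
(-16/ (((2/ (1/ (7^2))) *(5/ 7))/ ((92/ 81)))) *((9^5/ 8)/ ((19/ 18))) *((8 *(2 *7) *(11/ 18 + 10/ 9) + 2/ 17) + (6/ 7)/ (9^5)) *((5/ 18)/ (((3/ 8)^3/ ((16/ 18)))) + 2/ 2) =-60805869437216/ 30541455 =-1990929.03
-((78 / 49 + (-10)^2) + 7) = -5321 / 49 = -108.59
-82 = -82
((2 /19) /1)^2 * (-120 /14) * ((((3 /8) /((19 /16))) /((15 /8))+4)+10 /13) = -292704 /624169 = -0.47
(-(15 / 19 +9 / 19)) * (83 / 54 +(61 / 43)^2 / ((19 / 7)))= -17289644 / 6007401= -2.88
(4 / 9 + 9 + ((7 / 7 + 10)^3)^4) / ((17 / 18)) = 56491710781148 / 17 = 3323041810655.76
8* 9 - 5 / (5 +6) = 787 / 11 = 71.55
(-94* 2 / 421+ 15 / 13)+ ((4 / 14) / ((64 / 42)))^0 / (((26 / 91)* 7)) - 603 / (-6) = 556644 / 5473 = 101.71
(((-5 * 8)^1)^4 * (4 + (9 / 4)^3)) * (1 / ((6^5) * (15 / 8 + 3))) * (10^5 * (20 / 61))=34077326.12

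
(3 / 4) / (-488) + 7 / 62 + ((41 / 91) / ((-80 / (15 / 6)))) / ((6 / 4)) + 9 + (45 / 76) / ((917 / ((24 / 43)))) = 16093502566423 / 1768062065952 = 9.10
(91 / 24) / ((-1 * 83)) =-91 / 1992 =-0.05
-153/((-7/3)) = 65.57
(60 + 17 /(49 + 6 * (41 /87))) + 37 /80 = 60.79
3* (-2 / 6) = -1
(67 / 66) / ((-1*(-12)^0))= -67 / 66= -1.02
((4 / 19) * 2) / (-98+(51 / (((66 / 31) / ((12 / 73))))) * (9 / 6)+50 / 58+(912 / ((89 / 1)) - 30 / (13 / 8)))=-26943059 / 6363505593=-0.00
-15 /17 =-0.88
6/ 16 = 3/ 8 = 0.38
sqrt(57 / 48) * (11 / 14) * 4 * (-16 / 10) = -44 * sqrt(19) / 35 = -5.48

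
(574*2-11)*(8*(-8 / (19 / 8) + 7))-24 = 627168 / 19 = 33008.84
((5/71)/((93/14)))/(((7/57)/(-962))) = -83.04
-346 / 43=-8.05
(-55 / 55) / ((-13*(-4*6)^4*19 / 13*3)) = 1 / 18911232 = 0.00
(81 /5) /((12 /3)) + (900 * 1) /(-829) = 49149 /16580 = 2.96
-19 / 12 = -1.58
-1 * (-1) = 1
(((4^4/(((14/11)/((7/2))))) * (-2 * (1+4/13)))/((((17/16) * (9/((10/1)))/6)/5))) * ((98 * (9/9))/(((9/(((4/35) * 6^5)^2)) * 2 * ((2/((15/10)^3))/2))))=-10897456103424/13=-838265854109.54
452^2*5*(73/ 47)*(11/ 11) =74570960/ 47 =1586616.17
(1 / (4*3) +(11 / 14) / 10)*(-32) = -544 / 105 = -5.18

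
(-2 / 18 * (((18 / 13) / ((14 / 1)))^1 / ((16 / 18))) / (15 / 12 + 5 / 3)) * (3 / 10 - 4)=999 / 63700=0.02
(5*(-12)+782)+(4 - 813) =-87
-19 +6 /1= -13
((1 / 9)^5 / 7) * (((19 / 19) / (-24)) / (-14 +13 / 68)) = 17 / 2328774462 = 0.00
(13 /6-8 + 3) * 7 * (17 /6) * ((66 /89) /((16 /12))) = -22253 /712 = -31.25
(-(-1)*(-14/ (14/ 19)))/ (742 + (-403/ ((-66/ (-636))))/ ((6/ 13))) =627/ 253181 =0.00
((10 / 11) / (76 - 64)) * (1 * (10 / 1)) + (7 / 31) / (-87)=7466 / 9889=0.75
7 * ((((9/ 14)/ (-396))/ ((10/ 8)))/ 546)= -1/ 60060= -0.00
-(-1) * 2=2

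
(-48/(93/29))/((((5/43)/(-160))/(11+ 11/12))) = 22825088/93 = 245431.05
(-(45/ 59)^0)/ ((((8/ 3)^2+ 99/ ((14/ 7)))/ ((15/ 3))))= -90/ 1019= -0.09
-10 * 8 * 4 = -320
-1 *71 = -71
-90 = -90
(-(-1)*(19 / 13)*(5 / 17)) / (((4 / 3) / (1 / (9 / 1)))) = 95 / 2652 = 0.04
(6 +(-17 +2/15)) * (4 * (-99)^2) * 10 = -4260168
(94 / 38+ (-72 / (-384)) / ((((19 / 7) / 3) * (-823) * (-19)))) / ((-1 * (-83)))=0.03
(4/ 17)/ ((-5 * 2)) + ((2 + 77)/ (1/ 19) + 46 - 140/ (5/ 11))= 105313/ 85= 1238.98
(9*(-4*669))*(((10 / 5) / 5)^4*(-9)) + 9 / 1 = 3473721 / 625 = 5557.95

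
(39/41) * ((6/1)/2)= 117/41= 2.85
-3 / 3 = -1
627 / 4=156.75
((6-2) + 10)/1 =14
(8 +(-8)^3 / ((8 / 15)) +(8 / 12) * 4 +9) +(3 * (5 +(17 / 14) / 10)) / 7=-2758127 / 2940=-938.14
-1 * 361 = -361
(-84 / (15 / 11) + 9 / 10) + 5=-557 / 10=-55.70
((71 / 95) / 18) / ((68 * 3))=0.00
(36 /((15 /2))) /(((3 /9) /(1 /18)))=4 /5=0.80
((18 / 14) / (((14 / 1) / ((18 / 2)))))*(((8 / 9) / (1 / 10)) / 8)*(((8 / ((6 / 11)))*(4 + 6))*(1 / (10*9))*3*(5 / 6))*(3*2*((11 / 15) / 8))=605 / 294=2.06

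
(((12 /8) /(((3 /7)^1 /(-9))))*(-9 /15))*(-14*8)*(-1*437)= 4625208 /5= 925041.60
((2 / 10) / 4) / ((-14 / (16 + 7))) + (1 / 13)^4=-656623 / 7997080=-0.08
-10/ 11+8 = 78/ 11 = 7.09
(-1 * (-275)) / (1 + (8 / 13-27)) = -65 / 6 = -10.83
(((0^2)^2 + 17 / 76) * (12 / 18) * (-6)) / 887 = -17 / 16853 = -0.00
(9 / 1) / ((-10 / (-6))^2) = 81 / 25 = 3.24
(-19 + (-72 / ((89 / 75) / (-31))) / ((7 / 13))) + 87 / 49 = 15158284 / 4361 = 3475.87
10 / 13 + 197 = 2571 / 13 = 197.77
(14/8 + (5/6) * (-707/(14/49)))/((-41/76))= 469756/123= 3819.15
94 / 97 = 0.97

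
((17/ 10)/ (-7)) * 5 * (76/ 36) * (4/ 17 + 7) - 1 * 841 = -36101/ 42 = -859.55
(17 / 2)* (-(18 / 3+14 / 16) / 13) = -935 / 208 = -4.50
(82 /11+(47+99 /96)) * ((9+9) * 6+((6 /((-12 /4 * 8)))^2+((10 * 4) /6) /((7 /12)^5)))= 1085950611373 /94657024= 11472.48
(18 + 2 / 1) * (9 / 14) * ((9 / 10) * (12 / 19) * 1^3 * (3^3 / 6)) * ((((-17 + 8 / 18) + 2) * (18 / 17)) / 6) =-190998 / 2261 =-84.48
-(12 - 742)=730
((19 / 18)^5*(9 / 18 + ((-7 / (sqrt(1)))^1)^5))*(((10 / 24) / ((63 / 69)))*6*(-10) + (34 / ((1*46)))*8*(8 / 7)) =118435031622601 / 260760384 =454191.05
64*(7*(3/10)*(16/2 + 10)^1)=12096/5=2419.20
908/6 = 454/3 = 151.33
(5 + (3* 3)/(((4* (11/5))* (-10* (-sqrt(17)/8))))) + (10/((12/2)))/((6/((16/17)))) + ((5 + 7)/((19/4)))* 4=9* sqrt(17)/187 + 44671/2907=15.57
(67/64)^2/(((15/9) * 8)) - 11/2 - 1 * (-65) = 59.58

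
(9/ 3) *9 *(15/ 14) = 405/ 14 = 28.93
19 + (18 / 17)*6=431 / 17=25.35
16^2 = 256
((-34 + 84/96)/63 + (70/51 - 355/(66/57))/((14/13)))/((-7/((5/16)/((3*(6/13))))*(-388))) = -1739467925/73721539584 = -0.02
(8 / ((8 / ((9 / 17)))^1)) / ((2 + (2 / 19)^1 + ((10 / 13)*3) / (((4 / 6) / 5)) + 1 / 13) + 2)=2223 / 90236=0.02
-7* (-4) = 28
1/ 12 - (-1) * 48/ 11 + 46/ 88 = 164/ 33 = 4.97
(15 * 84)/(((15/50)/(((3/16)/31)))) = 1575/62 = 25.40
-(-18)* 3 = 54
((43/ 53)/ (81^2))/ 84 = 43/ 29209572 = 0.00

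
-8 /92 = -2 /23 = -0.09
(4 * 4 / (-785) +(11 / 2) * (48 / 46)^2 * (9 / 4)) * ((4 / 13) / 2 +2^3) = 592223696 / 5398445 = 109.70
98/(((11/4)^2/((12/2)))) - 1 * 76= 212/121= 1.75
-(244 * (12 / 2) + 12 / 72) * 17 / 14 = -21335 / 12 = -1777.92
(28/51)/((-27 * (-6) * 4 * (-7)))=-1/8262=-0.00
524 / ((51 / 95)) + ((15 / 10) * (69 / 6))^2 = 1039291 / 816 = 1273.64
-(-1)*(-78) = -78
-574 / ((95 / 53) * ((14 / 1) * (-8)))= 2.86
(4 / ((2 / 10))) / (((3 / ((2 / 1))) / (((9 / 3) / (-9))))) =-40 / 9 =-4.44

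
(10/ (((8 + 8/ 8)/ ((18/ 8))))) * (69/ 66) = 115/ 44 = 2.61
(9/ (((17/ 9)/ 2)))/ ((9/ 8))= 144/ 17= 8.47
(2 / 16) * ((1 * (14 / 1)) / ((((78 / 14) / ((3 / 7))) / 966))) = 3381 / 26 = 130.04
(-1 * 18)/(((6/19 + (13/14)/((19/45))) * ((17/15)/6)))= -143640/3791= -37.89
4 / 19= 0.21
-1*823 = -823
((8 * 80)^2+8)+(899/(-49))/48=963397117/2352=409607.62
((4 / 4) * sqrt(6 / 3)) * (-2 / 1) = -2.83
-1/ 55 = -0.02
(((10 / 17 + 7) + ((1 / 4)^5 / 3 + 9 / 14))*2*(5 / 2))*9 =45137145 / 121856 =370.41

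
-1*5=-5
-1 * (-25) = 25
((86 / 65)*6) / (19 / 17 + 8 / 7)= 61404 / 17485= 3.51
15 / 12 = 5 / 4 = 1.25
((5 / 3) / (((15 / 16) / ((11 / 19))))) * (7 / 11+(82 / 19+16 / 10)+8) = 81104 / 5415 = 14.98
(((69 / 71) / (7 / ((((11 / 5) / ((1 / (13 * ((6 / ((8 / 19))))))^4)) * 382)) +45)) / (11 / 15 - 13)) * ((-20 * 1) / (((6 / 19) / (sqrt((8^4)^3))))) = 2366212098673323343872 / 80952401736208799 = 29229.67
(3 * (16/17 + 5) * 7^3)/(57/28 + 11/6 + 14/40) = 10912545/7531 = 1449.02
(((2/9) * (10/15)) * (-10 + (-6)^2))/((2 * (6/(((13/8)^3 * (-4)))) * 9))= -28561/46656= -0.61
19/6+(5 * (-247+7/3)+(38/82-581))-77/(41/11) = -448055/246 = -1821.36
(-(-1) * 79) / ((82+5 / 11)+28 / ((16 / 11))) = 3476 / 4475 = 0.78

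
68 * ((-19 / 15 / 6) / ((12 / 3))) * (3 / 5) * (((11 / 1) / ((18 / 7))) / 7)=-3553 / 2700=-1.32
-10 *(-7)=70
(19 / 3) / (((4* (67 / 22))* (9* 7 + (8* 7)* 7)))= 209 / 182910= 0.00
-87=-87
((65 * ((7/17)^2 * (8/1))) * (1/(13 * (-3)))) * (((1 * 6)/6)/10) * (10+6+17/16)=-4459/1156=-3.86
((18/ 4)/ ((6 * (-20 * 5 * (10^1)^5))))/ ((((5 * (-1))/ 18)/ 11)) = 297/ 100000000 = 0.00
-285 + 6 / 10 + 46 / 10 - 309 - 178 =-3834 / 5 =-766.80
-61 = -61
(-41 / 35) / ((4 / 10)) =-2.93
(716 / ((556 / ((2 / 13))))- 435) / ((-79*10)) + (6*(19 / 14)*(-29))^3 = -6447684620589169 / 489642790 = -13168139.62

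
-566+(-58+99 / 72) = -4981 / 8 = -622.62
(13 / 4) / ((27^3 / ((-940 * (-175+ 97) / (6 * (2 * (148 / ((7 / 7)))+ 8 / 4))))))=39715 / 5865534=0.01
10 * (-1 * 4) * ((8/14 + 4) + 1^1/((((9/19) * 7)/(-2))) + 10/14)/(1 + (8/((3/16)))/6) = -11800/511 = -23.09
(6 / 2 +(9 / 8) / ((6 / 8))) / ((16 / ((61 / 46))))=549 / 1472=0.37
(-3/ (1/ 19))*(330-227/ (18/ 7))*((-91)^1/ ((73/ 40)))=150457580/ 219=687020.91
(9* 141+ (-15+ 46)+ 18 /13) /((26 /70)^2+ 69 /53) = 549200575 /607633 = 903.84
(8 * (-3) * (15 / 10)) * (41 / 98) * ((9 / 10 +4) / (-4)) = 369 / 20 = 18.45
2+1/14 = 29/14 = 2.07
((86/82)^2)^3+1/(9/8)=2.22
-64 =-64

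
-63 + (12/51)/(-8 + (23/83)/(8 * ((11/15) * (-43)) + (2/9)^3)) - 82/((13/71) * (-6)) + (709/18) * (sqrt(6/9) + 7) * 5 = 3545 * sqrt(6)/54 + 3376878091251053/2429019480654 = 1551.03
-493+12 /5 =-2453 /5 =-490.60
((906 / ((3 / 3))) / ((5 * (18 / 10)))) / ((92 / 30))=755 / 23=32.83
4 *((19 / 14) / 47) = 38 / 329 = 0.12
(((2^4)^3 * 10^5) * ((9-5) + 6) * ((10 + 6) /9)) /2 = 32768000000 /9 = 3640888888.89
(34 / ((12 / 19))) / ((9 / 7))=2261 / 54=41.87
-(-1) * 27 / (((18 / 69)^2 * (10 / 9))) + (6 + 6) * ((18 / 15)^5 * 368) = 283637403 / 25000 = 11345.50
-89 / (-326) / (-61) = -89 / 19886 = -0.00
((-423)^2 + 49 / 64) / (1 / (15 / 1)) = 171772575 / 64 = 2683946.48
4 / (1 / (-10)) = -40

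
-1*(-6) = 6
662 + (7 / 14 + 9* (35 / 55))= 14701 / 22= 668.23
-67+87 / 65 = -4268 / 65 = -65.66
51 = 51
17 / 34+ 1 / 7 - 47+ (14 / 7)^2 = -593 / 14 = -42.36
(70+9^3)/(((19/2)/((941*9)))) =13533462/19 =712287.47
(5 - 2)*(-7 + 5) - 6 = -12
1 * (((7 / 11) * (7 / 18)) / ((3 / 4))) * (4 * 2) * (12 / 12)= 784 / 297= 2.64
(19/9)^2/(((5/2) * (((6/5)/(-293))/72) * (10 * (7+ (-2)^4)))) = -423092/3105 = -136.26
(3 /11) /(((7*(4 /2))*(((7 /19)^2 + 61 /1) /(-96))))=-25992 /849695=-0.03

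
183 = 183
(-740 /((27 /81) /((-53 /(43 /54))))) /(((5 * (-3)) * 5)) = -423576 /215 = -1970.12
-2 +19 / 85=-151 / 85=-1.78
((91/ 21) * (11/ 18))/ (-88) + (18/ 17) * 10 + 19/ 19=84883/ 7344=11.56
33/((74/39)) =17.39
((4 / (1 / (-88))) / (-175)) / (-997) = -352 / 174475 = -0.00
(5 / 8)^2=25 / 64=0.39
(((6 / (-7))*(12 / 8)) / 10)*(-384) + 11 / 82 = 142081 / 2870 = 49.51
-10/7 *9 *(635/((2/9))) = -257175/7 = -36739.29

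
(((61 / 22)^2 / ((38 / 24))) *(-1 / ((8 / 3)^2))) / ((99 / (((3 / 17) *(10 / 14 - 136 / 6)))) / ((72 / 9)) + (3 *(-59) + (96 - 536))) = 46315287 / 42067598584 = 0.00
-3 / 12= -0.25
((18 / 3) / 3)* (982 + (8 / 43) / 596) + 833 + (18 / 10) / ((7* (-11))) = 6899289792 / 2466695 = 2796.98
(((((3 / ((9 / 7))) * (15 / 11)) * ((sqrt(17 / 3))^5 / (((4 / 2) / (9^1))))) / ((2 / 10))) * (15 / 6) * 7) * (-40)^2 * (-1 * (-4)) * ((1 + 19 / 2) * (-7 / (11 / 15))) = -61430065671.73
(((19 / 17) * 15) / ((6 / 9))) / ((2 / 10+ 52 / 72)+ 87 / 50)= 192375 / 20366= 9.45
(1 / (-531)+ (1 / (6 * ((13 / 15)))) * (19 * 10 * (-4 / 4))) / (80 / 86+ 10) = -5423117 / 1622205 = -3.34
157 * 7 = 1099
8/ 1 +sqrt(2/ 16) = sqrt(2)/ 4 +8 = 8.35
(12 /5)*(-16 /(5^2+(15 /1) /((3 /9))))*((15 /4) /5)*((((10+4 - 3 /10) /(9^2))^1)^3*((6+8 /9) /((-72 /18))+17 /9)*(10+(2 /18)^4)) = -24101291669 /7264134168750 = -0.00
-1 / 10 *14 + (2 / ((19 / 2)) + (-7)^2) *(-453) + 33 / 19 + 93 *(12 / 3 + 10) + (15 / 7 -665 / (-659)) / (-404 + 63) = -3136712554049 / 149438135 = -20990.04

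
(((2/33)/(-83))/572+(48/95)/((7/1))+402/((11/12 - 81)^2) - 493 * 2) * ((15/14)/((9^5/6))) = -474290030438014013/4419005676668877294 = -0.11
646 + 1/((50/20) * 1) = 3232/5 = 646.40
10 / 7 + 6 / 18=37 / 21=1.76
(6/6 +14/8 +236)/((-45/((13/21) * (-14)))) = 2483/54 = 45.98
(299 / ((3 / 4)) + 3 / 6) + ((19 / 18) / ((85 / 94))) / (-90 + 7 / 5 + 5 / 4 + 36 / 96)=424928167 / 1064574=399.15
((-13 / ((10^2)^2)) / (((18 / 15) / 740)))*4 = -481 / 150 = -3.21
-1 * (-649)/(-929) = -0.70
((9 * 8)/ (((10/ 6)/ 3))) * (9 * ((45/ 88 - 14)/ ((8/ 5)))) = -865323/ 88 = -9833.22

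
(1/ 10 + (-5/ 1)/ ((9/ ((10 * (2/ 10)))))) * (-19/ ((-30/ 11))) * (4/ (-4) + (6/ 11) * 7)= -19.85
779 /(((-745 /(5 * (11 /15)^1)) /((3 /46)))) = -8569 /34270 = -0.25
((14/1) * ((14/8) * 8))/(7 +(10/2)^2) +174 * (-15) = -2603.88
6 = 6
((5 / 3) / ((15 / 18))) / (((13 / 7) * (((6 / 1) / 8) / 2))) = 112 / 39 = 2.87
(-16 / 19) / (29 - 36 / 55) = -880 / 29621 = -0.03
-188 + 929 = 741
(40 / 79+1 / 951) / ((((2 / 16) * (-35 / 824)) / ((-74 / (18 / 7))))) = 9297376576 / 3380805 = 2750.05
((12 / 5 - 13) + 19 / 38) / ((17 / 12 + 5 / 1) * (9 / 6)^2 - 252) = 808 / 19005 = 0.04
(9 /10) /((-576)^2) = 1 /368640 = 0.00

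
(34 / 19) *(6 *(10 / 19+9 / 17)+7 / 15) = 65902 / 5415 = 12.17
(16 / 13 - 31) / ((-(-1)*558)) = -43 / 806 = -0.05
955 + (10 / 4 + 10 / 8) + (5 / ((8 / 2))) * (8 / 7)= 26885 / 28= 960.18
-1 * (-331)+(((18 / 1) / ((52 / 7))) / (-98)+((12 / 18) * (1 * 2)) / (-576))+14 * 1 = 13561577 / 39312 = 344.97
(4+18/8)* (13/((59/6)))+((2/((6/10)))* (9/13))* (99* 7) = 2465895/1534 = 1607.49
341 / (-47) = -341 / 47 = -7.26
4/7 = 0.57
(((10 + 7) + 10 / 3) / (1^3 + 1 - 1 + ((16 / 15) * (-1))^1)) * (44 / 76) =-176.58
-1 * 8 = -8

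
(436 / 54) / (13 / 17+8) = 3706 / 4023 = 0.92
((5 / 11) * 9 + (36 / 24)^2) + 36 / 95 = 28089 / 4180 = 6.72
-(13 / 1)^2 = -169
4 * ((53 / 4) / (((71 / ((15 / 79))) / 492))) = 391140 / 5609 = 69.73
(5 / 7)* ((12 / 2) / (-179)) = -30 / 1253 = -0.02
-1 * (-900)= 900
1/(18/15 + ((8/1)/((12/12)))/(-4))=-5/4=-1.25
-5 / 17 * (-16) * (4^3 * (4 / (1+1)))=10240 / 17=602.35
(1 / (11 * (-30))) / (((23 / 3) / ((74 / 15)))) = -37 / 18975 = -0.00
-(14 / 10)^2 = -49 / 25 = -1.96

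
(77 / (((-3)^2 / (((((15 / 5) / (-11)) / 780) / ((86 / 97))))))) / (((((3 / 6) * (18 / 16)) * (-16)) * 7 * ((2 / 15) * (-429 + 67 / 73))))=-7081 / 7546500000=-0.00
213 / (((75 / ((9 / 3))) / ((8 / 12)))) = 142 / 25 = 5.68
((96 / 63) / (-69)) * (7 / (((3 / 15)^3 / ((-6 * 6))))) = 16000 / 23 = 695.65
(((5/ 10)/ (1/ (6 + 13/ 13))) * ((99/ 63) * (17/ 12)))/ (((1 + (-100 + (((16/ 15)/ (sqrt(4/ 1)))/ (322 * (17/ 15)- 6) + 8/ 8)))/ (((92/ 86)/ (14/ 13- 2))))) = 37629449/ 408380976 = 0.09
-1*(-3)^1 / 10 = 3 / 10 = 0.30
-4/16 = -1/4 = -0.25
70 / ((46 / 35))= 1225 / 23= 53.26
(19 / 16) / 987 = 19 / 15792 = 0.00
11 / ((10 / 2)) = 2.20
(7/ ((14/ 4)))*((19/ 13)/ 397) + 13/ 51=69031/ 263211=0.26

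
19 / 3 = 6.33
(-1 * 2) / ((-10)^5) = 1 / 50000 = 0.00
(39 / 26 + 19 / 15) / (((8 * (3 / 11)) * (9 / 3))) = 913 / 2160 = 0.42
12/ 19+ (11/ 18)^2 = 6187/ 6156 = 1.01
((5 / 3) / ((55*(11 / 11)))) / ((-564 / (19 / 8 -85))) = 661 / 148896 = 0.00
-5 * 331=-1655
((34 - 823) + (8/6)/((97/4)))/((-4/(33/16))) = 2525413/6208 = 406.80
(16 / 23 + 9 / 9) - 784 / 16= -1088 / 23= -47.30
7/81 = 0.09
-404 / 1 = -404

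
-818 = -818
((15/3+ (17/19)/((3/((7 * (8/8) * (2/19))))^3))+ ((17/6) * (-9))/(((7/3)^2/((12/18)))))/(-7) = -326003116/1206902781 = -0.27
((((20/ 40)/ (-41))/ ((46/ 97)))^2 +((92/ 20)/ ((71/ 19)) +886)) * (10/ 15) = 4481348776723/ 7576401480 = 591.49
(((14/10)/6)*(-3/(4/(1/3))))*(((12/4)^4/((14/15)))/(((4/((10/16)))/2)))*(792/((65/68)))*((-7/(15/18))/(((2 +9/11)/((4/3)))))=10496871/2015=5209.37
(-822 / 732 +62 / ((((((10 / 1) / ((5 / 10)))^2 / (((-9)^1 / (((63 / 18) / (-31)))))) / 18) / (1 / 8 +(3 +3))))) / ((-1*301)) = -33210707 / 7344400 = -4.52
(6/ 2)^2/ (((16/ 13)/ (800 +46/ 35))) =1640691/ 280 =5859.61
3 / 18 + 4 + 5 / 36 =155 / 36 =4.31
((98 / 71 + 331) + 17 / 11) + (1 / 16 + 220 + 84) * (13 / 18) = 124503593 / 224928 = 553.53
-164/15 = -10.93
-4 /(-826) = 2 /413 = 0.00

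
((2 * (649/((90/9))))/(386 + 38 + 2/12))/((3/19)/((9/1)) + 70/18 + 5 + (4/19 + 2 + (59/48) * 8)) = 1331748/91174625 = 0.01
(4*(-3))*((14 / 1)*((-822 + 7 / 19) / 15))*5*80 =69937280 / 19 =3680909.47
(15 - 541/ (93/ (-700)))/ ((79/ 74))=28127030/ 7347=3828.37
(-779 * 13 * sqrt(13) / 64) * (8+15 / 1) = -232921 * sqrt(13) / 64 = -13122.01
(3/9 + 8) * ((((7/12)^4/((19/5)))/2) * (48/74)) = 300125/3644352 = 0.08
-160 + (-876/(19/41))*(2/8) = -12019/19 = -632.58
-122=-122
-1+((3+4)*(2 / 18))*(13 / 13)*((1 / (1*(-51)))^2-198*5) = -18048332 / 23409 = -771.00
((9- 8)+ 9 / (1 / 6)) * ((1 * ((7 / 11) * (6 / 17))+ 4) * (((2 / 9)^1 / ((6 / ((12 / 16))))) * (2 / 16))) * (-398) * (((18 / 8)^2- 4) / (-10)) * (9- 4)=393025 / 2304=170.58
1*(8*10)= 80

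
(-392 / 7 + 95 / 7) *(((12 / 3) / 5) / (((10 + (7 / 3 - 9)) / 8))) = -14256 / 175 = -81.46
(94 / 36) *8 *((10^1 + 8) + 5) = 4324 / 9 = 480.44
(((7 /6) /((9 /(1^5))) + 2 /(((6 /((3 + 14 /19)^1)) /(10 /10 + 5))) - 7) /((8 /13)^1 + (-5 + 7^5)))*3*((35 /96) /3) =281645 /21514875264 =0.00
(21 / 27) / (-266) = -1 / 342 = -0.00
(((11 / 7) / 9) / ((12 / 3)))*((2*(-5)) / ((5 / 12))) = -22 / 21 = -1.05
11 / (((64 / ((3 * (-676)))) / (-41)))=228657 / 16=14291.06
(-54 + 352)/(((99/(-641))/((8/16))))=-95509/99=-964.74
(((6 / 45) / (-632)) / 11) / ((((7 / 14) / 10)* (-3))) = 1 / 7821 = 0.00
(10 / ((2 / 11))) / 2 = 55 / 2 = 27.50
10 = 10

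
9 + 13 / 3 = 40 / 3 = 13.33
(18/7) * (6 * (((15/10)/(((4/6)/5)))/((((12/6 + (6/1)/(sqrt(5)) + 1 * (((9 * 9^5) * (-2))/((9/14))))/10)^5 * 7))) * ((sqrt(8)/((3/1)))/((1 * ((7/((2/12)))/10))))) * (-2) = 577251829987650943725108146484375 * sqrt(10)/2496690697055798409794905123694268827587496725374547998941545712 + 159068476361132117291445425356201171875 * sqrt(2)/2496690697055798409794905123694268827587496725374547998941545712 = 0.00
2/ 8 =1/ 4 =0.25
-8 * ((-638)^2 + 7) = -3256408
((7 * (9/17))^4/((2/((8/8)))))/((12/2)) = 5250987/334084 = 15.72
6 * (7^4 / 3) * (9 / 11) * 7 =302526 / 11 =27502.36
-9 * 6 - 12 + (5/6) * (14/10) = -389/6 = -64.83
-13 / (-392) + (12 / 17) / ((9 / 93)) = 48829 / 6664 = 7.33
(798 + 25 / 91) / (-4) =-72643 / 364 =-199.57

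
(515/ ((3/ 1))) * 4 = 2060/ 3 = 686.67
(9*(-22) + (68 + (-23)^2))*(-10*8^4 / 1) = -16343040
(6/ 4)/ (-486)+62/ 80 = 2501/ 3240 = 0.77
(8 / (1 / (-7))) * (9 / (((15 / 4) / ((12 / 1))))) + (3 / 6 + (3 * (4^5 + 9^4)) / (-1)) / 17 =-29513 / 10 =-2951.30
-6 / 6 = -1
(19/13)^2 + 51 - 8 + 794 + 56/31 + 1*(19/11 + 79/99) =437473852/518661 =843.47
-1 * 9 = -9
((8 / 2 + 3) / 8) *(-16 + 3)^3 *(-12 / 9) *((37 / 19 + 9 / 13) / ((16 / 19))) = 192829 / 24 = 8034.54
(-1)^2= 1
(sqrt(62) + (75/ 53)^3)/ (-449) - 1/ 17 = -0.08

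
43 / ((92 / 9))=387 / 92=4.21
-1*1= -1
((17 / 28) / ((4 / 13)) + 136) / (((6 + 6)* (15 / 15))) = 5151 / 448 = 11.50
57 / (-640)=-57 / 640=-0.09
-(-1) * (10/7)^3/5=200/343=0.58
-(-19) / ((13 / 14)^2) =3724 / 169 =22.04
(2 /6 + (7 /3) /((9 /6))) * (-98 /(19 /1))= -1666 /171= -9.74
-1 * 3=-3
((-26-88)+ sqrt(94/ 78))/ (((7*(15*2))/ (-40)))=152/ 7-4*sqrt(1833)/ 819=21.51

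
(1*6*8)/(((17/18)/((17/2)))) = 432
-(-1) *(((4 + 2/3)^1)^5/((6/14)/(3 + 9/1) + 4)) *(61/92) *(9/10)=114825424/350865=327.26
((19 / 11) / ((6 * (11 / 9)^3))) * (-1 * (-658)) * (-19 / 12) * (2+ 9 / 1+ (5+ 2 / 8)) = -625318785 / 234256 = -2669.38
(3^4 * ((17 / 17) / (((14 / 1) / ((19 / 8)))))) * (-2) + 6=-1203 / 56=-21.48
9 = 9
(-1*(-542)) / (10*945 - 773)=542 / 8677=0.06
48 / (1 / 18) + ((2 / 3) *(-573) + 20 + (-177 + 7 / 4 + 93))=1679 / 4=419.75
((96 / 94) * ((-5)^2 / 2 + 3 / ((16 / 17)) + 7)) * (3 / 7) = 3267 / 329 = 9.93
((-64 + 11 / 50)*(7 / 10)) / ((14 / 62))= -98859 / 500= -197.72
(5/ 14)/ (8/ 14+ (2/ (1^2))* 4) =1/ 24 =0.04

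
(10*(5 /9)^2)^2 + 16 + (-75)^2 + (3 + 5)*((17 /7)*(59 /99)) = 2860478273 /505197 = 5662.10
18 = 18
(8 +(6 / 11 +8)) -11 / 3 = 12.88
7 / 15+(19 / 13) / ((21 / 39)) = 334 / 105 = 3.18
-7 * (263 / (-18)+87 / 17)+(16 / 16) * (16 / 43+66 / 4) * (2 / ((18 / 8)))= 357247 / 4386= 81.45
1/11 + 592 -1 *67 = 5776/11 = 525.09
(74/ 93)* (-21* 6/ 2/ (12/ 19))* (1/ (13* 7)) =-703/ 806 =-0.87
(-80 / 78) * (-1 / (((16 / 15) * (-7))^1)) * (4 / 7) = -50 / 637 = -0.08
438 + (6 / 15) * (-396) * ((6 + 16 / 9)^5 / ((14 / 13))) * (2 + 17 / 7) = -121638646282 / 6561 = -18539650.40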